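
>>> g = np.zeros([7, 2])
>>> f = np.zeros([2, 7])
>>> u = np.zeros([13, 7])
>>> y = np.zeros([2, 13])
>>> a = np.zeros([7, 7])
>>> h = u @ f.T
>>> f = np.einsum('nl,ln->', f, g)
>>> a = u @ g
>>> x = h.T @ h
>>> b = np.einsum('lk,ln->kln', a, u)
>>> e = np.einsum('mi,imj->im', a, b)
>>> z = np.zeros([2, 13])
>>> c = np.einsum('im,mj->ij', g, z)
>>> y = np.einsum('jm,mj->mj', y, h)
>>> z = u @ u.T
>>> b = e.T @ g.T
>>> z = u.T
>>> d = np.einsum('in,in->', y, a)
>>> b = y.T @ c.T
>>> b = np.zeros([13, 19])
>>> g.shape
(7, 2)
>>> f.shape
()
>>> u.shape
(13, 7)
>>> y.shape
(13, 2)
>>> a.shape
(13, 2)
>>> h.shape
(13, 2)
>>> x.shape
(2, 2)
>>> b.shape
(13, 19)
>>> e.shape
(2, 13)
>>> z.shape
(7, 13)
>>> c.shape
(7, 13)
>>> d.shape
()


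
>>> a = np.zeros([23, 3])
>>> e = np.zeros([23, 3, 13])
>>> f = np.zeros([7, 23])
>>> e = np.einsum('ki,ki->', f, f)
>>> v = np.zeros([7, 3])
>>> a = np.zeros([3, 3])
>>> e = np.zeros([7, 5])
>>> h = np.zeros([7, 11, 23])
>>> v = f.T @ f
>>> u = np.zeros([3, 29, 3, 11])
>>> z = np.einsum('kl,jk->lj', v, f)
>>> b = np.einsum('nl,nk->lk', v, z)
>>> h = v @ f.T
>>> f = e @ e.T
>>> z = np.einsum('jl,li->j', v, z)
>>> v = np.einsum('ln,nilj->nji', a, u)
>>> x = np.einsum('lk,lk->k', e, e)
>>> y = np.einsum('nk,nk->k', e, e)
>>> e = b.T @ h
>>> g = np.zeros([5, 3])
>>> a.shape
(3, 3)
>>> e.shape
(7, 7)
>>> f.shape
(7, 7)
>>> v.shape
(3, 11, 29)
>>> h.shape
(23, 7)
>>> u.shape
(3, 29, 3, 11)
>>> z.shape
(23,)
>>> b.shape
(23, 7)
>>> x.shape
(5,)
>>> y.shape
(5,)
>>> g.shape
(5, 3)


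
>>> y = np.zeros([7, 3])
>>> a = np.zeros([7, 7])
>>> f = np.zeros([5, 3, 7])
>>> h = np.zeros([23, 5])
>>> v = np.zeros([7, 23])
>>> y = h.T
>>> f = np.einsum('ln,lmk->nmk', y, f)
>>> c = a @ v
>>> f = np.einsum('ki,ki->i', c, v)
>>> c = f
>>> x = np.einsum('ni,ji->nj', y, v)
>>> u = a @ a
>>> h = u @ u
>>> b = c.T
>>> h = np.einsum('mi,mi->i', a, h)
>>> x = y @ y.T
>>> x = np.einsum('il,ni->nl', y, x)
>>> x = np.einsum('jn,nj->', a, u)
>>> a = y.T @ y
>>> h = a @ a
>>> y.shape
(5, 23)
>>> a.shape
(23, 23)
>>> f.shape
(23,)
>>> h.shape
(23, 23)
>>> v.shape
(7, 23)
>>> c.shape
(23,)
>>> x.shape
()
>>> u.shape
(7, 7)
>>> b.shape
(23,)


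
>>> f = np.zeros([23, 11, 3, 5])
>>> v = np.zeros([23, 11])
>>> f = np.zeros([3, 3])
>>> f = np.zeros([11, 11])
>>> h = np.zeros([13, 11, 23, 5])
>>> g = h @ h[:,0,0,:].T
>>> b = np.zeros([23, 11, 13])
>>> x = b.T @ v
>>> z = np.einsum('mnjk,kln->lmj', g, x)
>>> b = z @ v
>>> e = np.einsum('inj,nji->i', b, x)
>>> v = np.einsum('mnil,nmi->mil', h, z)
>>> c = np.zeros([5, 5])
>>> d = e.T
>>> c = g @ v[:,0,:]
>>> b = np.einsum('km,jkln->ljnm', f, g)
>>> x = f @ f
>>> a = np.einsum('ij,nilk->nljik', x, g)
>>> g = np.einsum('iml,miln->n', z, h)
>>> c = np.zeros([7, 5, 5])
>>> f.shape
(11, 11)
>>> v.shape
(13, 23, 5)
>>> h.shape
(13, 11, 23, 5)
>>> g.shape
(5,)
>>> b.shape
(23, 13, 13, 11)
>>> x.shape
(11, 11)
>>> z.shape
(11, 13, 23)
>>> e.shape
(11,)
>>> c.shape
(7, 5, 5)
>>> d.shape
(11,)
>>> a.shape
(13, 23, 11, 11, 13)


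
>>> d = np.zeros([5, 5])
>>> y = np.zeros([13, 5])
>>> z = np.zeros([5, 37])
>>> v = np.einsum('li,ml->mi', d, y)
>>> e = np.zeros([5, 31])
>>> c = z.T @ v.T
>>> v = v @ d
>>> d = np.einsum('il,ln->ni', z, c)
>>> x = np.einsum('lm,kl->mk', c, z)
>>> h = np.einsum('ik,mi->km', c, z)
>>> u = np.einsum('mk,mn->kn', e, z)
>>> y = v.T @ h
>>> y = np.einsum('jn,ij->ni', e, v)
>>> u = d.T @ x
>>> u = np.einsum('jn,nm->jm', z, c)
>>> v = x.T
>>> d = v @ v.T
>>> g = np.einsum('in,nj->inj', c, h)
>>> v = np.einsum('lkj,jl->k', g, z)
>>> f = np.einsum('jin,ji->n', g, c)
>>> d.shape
(5, 5)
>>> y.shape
(31, 13)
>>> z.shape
(5, 37)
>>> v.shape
(13,)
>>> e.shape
(5, 31)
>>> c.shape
(37, 13)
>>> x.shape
(13, 5)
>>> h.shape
(13, 5)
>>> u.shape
(5, 13)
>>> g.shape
(37, 13, 5)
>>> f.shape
(5,)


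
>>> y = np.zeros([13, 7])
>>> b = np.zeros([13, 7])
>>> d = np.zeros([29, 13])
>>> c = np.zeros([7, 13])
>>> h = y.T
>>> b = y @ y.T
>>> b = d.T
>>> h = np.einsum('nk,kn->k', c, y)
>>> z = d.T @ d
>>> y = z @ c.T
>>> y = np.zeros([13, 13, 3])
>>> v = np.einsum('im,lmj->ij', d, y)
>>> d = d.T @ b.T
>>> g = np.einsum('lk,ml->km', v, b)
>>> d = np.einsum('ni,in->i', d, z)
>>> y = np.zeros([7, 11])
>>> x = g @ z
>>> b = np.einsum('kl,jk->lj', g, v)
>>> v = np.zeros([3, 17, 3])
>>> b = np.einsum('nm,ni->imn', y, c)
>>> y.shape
(7, 11)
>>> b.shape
(13, 11, 7)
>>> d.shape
(13,)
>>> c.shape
(7, 13)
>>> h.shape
(13,)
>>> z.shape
(13, 13)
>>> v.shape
(3, 17, 3)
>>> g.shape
(3, 13)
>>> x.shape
(3, 13)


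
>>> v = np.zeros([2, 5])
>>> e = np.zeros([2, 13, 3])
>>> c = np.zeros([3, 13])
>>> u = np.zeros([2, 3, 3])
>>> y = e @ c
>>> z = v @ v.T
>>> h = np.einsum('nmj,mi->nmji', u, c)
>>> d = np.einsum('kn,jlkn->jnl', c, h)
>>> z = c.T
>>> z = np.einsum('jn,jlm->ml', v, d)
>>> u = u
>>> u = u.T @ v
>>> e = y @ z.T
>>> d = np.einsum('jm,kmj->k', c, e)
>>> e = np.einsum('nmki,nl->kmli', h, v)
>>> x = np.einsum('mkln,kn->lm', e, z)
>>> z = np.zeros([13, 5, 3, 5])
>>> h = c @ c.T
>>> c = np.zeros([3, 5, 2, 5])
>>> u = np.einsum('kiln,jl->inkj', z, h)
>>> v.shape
(2, 5)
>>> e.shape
(3, 3, 5, 13)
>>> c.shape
(3, 5, 2, 5)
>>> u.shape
(5, 5, 13, 3)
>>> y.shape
(2, 13, 13)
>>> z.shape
(13, 5, 3, 5)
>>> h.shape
(3, 3)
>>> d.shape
(2,)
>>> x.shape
(5, 3)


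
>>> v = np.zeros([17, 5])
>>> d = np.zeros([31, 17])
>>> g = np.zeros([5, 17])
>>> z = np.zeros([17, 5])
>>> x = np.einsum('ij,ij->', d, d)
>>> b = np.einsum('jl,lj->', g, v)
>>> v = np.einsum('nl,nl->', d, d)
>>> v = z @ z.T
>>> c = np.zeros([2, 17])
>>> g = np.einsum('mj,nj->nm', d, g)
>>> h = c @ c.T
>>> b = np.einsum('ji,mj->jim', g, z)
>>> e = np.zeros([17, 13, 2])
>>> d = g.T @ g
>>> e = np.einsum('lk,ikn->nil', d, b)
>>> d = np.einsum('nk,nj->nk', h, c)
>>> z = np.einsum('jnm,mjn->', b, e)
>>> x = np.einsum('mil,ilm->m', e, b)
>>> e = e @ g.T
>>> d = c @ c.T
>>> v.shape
(17, 17)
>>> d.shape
(2, 2)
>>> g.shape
(5, 31)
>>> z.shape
()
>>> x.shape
(17,)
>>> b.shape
(5, 31, 17)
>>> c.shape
(2, 17)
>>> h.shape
(2, 2)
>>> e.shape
(17, 5, 5)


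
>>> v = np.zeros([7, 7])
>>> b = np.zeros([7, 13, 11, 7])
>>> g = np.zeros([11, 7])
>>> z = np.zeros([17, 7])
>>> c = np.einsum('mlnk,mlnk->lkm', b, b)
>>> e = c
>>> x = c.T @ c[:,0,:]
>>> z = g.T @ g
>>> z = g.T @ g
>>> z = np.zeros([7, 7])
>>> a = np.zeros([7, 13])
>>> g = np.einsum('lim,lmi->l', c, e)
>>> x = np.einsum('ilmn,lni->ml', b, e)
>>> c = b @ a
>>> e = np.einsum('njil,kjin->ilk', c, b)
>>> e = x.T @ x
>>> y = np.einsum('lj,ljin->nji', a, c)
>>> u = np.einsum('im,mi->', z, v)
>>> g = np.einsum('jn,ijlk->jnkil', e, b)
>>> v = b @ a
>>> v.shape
(7, 13, 11, 13)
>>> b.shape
(7, 13, 11, 7)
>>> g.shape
(13, 13, 7, 7, 11)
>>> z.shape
(7, 7)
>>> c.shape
(7, 13, 11, 13)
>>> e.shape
(13, 13)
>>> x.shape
(11, 13)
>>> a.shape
(7, 13)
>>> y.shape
(13, 13, 11)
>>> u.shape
()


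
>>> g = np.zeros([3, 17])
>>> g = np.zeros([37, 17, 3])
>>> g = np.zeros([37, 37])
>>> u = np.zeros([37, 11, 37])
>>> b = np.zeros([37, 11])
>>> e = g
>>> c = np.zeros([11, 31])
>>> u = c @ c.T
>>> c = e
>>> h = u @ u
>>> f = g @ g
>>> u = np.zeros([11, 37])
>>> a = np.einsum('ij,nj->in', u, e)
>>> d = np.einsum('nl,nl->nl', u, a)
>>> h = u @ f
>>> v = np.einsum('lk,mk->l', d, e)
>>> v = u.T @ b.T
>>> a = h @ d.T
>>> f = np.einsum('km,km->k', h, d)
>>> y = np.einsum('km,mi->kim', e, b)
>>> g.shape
(37, 37)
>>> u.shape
(11, 37)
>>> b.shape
(37, 11)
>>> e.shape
(37, 37)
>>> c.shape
(37, 37)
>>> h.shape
(11, 37)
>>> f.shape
(11,)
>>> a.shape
(11, 11)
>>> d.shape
(11, 37)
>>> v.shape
(37, 37)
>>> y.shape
(37, 11, 37)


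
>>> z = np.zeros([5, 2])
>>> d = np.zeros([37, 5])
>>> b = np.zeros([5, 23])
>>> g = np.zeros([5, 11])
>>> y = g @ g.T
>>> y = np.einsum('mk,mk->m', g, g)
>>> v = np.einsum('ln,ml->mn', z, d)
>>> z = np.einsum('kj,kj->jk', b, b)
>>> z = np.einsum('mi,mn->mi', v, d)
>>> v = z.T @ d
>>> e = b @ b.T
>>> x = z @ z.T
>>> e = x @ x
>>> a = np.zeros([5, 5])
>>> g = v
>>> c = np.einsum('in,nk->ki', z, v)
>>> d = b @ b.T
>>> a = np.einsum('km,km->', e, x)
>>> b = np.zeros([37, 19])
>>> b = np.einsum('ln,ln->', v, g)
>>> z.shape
(37, 2)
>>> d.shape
(5, 5)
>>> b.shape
()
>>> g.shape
(2, 5)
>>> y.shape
(5,)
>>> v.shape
(2, 5)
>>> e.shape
(37, 37)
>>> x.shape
(37, 37)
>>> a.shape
()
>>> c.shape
(5, 37)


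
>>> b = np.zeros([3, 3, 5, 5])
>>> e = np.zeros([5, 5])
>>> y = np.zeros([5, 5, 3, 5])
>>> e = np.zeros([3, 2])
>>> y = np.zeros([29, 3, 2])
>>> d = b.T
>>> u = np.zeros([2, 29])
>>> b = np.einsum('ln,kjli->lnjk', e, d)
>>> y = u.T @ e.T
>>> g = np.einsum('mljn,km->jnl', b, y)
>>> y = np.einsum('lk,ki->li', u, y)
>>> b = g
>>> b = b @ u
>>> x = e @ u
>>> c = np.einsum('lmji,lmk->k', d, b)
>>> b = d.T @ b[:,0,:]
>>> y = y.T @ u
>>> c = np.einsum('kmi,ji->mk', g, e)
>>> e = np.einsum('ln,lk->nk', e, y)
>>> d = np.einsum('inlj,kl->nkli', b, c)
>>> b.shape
(3, 3, 5, 29)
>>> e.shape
(2, 29)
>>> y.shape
(3, 29)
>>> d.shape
(3, 5, 5, 3)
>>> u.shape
(2, 29)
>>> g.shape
(5, 5, 2)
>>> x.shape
(3, 29)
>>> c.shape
(5, 5)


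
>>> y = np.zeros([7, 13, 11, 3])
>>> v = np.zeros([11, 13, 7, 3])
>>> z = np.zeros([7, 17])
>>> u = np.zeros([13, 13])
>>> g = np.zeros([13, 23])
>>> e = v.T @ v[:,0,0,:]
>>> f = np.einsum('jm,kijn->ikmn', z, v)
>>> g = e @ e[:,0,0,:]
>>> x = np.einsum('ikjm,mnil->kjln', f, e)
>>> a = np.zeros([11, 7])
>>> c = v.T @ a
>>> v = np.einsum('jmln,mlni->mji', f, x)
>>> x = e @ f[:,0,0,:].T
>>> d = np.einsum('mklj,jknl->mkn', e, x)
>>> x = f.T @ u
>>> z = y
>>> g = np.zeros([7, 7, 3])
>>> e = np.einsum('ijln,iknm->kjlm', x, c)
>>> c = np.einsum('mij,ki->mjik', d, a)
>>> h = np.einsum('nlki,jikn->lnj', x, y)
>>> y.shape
(7, 13, 11, 3)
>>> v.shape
(11, 13, 7)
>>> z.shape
(7, 13, 11, 3)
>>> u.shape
(13, 13)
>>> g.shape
(7, 7, 3)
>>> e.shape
(7, 17, 11, 7)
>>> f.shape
(13, 11, 17, 3)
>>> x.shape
(3, 17, 11, 13)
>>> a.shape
(11, 7)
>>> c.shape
(3, 13, 7, 11)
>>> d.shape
(3, 7, 13)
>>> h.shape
(17, 3, 7)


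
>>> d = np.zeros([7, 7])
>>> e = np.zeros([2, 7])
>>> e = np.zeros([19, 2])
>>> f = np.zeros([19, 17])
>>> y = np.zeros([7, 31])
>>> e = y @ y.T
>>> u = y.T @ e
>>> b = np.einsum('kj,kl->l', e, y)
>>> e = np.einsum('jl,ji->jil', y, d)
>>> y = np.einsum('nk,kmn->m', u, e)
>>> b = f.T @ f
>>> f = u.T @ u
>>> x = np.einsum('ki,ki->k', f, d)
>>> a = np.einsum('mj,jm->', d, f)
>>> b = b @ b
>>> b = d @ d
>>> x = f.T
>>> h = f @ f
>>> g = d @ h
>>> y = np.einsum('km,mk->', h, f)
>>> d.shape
(7, 7)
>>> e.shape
(7, 7, 31)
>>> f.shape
(7, 7)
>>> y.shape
()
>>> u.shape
(31, 7)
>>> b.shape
(7, 7)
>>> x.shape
(7, 7)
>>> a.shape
()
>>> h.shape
(7, 7)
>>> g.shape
(7, 7)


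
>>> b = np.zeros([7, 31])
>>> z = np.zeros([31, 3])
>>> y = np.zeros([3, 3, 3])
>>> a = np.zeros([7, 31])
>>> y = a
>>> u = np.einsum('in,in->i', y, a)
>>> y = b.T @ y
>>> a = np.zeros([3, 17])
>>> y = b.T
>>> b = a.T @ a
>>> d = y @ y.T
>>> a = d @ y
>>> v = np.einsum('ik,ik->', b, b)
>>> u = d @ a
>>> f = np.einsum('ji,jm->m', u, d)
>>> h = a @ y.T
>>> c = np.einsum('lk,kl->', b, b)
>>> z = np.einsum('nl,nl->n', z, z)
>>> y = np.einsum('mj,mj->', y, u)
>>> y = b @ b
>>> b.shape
(17, 17)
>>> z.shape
(31,)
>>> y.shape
(17, 17)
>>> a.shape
(31, 7)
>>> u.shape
(31, 7)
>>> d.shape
(31, 31)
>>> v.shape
()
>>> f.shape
(31,)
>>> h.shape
(31, 31)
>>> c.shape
()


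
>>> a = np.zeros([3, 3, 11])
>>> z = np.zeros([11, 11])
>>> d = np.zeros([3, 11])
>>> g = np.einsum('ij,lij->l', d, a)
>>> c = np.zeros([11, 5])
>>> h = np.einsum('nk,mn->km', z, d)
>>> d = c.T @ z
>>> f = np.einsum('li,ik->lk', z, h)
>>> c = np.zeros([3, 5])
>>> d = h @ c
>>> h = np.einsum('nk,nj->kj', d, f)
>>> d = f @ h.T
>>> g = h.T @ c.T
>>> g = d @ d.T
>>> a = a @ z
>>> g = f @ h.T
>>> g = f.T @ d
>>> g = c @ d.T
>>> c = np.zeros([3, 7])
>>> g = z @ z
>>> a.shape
(3, 3, 11)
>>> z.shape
(11, 11)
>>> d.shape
(11, 5)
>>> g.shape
(11, 11)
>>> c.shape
(3, 7)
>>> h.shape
(5, 3)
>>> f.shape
(11, 3)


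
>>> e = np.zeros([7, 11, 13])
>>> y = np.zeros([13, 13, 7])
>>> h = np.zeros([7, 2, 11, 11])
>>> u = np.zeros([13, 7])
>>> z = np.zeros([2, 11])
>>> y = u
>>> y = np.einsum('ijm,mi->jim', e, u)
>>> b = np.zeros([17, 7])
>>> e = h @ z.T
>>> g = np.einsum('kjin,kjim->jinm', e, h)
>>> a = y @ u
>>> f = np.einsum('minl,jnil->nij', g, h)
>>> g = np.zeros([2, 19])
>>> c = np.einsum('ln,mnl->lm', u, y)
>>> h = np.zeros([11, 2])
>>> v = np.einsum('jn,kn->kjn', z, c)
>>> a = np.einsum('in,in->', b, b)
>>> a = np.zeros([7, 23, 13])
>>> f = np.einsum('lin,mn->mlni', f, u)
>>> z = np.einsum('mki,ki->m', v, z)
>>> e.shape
(7, 2, 11, 2)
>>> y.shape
(11, 7, 13)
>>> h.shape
(11, 2)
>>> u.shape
(13, 7)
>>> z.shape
(13,)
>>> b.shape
(17, 7)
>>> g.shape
(2, 19)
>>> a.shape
(7, 23, 13)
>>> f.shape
(13, 2, 7, 11)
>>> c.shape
(13, 11)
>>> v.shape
(13, 2, 11)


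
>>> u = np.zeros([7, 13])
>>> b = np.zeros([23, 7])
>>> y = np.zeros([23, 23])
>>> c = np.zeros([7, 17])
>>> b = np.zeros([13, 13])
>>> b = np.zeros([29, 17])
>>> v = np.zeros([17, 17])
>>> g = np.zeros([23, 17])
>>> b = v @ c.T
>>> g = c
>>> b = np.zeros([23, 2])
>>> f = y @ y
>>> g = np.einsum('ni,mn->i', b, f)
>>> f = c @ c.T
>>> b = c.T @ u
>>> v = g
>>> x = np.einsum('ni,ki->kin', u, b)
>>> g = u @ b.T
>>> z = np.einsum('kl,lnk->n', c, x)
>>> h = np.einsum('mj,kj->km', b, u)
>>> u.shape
(7, 13)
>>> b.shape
(17, 13)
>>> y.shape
(23, 23)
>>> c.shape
(7, 17)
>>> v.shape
(2,)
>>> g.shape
(7, 17)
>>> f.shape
(7, 7)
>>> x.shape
(17, 13, 7)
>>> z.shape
(13,)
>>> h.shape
(7, 17)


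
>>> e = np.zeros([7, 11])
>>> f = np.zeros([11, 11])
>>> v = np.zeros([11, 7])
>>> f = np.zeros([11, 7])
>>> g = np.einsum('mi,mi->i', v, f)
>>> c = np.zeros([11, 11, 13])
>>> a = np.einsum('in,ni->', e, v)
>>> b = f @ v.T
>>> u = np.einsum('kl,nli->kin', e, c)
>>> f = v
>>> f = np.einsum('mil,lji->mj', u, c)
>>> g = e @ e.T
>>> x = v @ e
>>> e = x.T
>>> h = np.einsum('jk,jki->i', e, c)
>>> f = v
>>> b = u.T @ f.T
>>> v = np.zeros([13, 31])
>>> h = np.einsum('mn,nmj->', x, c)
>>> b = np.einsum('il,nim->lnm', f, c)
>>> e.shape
(11, 11)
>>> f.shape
(11, 7)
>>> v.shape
(13, 31)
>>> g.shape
(7, 7)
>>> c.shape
(11, 11, 13)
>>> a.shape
()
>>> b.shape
(7, 11, 13)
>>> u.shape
(7, 13, 11)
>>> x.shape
(11, 11)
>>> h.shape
()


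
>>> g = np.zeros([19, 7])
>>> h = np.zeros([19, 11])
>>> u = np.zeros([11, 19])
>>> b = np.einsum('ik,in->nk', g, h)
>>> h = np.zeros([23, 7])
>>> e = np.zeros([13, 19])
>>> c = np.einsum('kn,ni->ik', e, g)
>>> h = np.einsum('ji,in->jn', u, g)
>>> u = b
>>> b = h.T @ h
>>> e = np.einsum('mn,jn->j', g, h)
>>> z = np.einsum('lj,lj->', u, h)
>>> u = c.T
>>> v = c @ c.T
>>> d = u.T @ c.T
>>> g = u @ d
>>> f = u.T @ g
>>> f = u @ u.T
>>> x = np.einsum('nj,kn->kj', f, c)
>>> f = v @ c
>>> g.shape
(13, 7)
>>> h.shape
(11, 7)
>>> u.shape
(13, 7)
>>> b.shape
(7, 7)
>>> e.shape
(11,)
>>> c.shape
(7, 13)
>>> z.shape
()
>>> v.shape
(7, 7)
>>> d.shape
(7, 7)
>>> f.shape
(7, 13)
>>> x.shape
(7, 13)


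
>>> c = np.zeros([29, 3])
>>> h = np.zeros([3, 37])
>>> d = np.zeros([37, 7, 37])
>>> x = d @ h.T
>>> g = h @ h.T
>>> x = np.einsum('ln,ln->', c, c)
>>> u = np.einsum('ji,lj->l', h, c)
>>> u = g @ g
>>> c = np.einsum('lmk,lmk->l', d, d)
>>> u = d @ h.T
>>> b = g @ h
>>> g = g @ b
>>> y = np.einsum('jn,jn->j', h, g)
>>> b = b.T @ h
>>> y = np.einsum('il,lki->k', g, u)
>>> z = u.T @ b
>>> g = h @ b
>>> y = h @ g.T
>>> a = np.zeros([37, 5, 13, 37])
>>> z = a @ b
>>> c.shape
(37,)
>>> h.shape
(3, 37)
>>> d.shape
(37, 7, 37)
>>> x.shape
()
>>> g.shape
(3, 37)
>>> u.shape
(37, 7, 3)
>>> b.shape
(37, 37)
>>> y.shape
(3, 3)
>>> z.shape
(37, 5, 13, 37)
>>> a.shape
(37, 5, 13, 37)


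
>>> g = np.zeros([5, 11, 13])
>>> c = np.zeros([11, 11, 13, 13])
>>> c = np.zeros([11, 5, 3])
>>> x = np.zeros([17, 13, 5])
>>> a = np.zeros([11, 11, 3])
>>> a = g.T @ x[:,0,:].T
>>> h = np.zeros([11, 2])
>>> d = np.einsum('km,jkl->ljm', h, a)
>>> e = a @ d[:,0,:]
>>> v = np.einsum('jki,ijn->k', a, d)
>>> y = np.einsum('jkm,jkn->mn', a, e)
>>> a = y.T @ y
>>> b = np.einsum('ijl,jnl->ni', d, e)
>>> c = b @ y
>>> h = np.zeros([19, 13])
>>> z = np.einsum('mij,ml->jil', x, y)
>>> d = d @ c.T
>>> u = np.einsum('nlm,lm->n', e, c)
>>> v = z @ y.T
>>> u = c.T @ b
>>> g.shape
(5, 11, 13)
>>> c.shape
(11, 2)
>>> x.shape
(17, 13, 5)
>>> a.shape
(2, 2)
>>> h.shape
(19, 13)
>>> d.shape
(17, 13, 11)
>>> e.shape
(13, 11, 2)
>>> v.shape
(5, 13, 17)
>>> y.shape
(17, 2)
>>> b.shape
(11, 17)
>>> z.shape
(5, 13, 2)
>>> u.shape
(2, 17)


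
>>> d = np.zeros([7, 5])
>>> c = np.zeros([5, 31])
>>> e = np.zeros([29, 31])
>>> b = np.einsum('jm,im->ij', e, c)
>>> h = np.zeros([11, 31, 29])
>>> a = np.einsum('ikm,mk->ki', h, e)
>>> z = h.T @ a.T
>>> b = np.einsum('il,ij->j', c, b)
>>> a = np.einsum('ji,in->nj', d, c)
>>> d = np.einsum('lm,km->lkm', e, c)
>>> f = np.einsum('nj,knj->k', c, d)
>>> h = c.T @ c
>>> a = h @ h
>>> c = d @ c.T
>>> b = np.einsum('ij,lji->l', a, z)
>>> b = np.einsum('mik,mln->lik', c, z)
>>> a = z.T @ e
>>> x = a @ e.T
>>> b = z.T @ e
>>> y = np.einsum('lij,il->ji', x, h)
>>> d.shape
(29, 5, 31)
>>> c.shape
(29, 5, 5)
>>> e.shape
(29, 31)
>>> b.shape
(31, 31, 31)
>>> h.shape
(31, 31)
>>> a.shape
(31, 31, 31)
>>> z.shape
(29, 31, 31)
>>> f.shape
(29,)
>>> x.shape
(31, 31, 29)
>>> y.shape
(29, 31)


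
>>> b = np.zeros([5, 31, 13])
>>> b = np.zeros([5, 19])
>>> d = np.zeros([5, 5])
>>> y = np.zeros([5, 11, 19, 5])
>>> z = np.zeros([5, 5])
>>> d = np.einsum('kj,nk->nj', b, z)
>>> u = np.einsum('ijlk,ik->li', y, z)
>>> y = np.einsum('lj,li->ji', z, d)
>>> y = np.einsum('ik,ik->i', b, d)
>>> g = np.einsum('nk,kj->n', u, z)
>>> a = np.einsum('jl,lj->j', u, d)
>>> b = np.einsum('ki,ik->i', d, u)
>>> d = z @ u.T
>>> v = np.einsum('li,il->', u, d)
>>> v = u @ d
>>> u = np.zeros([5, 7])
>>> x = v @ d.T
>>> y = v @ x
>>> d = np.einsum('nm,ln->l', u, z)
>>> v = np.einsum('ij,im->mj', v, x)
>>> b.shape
(19,)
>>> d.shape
(5,)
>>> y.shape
(19, 5)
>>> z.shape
(5, 5)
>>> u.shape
(5, 7)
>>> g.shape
(19,)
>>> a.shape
(19,)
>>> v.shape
(5, 19)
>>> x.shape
(19, 5)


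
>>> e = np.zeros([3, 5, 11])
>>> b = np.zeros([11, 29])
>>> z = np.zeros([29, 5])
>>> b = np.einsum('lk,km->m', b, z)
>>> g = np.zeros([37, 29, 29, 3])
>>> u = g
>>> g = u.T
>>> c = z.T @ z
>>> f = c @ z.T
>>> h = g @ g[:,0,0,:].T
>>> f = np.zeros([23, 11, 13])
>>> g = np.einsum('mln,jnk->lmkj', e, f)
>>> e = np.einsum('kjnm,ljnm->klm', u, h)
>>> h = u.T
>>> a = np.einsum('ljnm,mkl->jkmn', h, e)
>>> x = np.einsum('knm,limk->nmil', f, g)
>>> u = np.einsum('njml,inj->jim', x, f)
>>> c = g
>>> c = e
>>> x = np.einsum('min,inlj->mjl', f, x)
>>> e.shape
(37, 3, 3)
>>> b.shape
(5,)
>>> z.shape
(29, 5)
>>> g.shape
(5, 3, 13, 23)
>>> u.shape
(13, 23, 3)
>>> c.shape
(37, 3, 3)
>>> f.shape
(23, 11, 13)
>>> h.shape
(3, 29, 29, 37)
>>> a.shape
(29, 3, 37, 29)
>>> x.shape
(23, 5, 3)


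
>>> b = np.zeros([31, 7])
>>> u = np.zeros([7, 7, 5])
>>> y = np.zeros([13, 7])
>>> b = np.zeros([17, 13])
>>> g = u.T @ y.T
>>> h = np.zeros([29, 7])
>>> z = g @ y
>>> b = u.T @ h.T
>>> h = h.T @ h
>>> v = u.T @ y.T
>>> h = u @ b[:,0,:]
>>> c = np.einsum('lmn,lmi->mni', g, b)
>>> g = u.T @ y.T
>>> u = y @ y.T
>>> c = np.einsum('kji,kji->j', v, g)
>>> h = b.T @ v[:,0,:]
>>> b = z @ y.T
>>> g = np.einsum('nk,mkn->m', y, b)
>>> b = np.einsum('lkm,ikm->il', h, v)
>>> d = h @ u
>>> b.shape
(5, 29)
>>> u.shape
(13, 13)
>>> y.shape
(13, 7)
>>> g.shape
(5,)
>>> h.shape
(29, 7, 13)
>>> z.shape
(5, 7, 7)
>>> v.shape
(5, 7, 13)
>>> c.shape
(7,)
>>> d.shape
(29, 7, 13)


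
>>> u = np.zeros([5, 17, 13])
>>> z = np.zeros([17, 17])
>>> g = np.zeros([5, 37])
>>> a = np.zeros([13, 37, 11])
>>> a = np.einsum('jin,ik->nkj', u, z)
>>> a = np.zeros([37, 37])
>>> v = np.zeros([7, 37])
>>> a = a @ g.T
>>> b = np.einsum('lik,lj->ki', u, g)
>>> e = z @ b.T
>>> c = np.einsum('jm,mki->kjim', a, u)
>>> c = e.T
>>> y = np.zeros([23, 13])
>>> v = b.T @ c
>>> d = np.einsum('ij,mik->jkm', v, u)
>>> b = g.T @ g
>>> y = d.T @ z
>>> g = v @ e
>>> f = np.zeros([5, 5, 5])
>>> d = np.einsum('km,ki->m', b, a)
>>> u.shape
(5, 17, 13)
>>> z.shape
(17, 17)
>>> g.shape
(17, 13)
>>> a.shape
(37, 5)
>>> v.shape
(17, 17)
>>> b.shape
(37, 37)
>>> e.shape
(17, 13)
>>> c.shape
(13, 17)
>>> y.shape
(5, 13, 17)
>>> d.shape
(37,)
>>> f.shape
(5, 5, 5)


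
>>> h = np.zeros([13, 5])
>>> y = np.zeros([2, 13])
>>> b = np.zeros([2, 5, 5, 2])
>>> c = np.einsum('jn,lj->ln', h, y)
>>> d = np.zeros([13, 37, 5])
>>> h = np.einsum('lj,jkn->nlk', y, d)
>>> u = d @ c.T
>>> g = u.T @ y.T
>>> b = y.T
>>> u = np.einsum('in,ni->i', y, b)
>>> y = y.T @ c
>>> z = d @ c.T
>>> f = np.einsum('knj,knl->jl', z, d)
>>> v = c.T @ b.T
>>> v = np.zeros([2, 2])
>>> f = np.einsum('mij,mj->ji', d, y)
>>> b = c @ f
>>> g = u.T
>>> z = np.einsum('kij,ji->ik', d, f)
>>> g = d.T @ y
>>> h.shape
(5, 2, 37)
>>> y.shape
(13, 5)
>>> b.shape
(2, 37)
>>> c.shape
(2, 5)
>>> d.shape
(13, 37, 5)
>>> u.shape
(2,)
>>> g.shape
(5, 37, 5)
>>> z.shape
(37, 13)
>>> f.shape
(5, 37)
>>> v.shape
(2, 2)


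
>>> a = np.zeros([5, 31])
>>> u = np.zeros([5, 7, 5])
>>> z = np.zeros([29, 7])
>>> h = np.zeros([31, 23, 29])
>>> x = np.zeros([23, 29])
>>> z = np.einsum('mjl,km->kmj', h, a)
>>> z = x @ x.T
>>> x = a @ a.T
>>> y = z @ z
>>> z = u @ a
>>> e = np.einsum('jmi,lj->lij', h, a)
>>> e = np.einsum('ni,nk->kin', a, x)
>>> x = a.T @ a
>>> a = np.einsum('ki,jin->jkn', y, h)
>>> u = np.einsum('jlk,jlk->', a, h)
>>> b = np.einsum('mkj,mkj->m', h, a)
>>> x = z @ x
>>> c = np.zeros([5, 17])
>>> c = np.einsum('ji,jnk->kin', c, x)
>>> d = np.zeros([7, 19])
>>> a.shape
(31, 23, 29)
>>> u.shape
()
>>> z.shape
(5, 7, 31)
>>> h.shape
(31, 23, 29)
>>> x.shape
(5, 7, 31)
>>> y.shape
(23, 23)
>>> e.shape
(5, 31, 5)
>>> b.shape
(31,)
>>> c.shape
(31, 17, 7)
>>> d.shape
(7, 19)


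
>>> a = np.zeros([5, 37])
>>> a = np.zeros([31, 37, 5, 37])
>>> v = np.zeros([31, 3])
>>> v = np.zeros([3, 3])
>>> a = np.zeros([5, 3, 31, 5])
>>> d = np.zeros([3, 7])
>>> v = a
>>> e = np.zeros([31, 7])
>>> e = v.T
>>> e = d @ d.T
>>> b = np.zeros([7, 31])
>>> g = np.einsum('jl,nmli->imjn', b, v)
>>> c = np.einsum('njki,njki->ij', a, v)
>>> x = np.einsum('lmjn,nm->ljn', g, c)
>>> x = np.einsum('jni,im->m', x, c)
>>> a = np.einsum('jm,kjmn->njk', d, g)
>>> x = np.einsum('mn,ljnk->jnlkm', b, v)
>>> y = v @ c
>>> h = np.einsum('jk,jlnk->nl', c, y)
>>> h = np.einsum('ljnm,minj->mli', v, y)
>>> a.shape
(5, 3, 5)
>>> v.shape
(5, 3, 31, 5)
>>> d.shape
(3, 7)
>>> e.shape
(3, 3)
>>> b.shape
(7, 31)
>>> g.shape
(5, 3, 7, 5)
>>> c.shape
(5, 3)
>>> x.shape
(3, 31, 5, 5, 7)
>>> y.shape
(5, 3, 31, 3)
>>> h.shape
(5, 5, 3)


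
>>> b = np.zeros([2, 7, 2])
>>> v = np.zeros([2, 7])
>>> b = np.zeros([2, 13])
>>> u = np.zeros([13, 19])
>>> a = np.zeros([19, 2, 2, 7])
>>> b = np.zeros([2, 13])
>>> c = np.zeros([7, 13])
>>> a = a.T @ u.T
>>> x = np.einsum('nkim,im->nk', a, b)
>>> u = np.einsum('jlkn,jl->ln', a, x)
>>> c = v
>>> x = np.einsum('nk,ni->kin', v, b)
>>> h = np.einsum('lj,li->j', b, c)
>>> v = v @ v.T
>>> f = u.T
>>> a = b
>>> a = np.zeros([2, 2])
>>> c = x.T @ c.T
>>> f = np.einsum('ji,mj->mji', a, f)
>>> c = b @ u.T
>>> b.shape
(2, 13)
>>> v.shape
(2, 2)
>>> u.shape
(2, 13)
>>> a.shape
(2, 2)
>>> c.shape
(2, 2)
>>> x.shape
(7, 13, 2)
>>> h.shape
(13,)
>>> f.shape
(13, 2, 2)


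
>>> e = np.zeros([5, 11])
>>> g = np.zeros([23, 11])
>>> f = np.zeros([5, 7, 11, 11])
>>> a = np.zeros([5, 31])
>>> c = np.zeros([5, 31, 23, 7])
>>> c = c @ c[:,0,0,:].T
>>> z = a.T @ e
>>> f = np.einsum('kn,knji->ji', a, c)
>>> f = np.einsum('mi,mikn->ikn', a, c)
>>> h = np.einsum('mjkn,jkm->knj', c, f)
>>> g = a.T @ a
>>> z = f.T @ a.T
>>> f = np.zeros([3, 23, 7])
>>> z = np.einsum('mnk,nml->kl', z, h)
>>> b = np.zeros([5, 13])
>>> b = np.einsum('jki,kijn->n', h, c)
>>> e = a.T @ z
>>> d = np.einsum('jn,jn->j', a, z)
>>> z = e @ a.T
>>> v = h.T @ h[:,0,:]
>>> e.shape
(31, 31)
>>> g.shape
(31, 31)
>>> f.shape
(3, 23, 7)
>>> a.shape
(5, 31)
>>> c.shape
(5, 31, 23, 5)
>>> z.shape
(31, 5)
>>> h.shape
(23, 5, 31)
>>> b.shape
(5,)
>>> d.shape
(5,)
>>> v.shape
(31, 5, 31)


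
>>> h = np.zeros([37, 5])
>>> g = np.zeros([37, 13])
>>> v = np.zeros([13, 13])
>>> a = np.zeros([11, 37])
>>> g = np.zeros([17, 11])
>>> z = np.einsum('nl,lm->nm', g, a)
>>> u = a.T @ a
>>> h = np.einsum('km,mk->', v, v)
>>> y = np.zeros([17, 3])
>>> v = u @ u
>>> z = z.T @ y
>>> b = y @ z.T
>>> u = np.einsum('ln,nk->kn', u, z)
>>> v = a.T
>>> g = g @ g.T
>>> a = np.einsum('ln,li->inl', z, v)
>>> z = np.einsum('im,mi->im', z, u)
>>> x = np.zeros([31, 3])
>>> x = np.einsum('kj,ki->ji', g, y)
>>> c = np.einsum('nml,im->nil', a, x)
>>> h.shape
()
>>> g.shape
(17, 17)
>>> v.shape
(37, 11)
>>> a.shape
(11, 3, 37)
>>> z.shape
(37, 3)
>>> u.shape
(3, 37)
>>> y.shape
(17, 3)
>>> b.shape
(17, 37)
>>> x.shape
(17, 3)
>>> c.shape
(11, 17, 37)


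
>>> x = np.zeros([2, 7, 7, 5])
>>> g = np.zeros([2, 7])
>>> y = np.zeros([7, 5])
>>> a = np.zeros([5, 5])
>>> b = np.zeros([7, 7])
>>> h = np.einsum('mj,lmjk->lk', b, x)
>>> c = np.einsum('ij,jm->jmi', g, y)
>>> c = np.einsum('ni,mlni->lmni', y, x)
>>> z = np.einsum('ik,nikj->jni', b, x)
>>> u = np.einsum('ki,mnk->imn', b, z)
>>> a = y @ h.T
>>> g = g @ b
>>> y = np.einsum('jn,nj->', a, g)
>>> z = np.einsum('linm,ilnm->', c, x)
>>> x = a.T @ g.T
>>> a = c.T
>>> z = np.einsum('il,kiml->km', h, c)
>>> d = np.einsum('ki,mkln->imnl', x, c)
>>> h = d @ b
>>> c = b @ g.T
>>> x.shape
(2, 2)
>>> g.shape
(2, 7)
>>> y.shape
()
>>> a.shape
(5, 7, 2, 7)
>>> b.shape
(7, 7)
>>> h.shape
(2, 7, 5, 7)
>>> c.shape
(7, 2)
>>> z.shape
(7, 7)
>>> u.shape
(7, 5, 2)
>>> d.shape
(2, 7, 5, 7)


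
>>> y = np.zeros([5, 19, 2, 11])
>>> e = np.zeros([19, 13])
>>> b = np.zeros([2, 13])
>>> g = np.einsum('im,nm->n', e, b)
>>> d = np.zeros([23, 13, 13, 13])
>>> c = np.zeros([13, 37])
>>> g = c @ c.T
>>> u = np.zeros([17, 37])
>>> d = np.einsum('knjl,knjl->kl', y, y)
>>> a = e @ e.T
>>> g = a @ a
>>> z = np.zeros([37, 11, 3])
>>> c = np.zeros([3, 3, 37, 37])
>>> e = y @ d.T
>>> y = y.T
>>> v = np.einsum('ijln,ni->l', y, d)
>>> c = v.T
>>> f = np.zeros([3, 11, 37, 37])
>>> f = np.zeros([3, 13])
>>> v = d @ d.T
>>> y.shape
(11, 2, 19, 5)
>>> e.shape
(5, 19, 2, 5)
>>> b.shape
(2, 13)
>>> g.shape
(19, 19)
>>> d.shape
(5, 11)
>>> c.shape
(19,)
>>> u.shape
(17, 37)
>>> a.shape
(19, 19)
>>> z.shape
(37, 11, 3)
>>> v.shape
(5, 5)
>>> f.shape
(3, 13)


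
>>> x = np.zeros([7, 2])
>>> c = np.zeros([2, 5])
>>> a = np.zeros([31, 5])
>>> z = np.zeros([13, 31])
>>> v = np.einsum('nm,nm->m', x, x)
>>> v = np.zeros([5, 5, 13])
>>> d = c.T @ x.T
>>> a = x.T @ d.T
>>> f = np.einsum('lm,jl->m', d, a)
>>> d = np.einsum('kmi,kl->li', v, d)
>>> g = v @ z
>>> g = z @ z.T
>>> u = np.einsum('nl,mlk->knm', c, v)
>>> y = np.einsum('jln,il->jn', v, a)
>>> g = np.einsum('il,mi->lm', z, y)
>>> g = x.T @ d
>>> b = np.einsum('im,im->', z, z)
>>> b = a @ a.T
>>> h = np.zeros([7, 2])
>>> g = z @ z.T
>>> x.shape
(7, 2)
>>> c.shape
(2, 5)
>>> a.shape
(2, 5)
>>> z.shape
(13, 31)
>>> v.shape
(5, 5, 13)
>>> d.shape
(7, 13)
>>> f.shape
(7,)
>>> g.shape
(13, 13)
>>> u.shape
(13, 2, 5)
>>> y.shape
(5, 13)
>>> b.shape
(2, 2)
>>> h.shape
(7, 2)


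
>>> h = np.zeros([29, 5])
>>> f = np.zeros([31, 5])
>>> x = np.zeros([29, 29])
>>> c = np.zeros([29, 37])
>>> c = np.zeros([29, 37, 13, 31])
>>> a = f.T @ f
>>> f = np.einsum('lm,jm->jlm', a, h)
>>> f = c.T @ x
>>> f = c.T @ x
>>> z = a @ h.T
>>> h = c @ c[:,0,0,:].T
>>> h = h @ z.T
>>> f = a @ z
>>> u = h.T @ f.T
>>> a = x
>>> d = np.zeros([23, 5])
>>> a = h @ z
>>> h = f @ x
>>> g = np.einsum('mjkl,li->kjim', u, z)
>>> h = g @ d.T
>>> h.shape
(37, 13, 29, 23)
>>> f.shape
(5, 29)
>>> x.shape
(29, 29)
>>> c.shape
(29, 37, 13, 31)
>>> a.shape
(29, 37, 13, 29)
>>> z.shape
(5, 29)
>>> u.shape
(5, 13, 37, 5)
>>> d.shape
(23, 5)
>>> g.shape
(37, 13, 29, 5)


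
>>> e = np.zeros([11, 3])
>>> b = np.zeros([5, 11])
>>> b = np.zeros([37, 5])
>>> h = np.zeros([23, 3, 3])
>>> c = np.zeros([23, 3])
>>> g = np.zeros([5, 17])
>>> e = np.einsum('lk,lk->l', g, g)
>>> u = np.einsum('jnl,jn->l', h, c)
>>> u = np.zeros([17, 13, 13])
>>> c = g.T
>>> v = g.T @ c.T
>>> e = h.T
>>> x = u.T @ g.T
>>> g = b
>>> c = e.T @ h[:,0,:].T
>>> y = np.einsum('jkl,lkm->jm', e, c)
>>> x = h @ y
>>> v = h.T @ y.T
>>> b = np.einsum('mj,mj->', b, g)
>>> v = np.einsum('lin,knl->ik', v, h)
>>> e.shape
(3, 3, 23)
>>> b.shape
()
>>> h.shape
(23, 3, 3)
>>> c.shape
(23, 3, 23)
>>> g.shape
(37, 5)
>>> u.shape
(17, 13, 13)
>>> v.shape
(3, 23)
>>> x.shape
(23, 3, 23)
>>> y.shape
(3, 23)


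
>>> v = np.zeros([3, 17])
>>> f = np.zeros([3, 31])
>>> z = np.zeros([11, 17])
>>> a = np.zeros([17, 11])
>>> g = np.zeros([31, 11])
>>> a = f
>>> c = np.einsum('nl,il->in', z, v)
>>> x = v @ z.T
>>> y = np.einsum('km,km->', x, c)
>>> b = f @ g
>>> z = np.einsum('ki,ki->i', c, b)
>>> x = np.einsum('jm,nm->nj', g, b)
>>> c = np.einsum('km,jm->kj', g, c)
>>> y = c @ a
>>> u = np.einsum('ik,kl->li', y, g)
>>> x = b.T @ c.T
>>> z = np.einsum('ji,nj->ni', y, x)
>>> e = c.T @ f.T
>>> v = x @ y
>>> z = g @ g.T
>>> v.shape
(11, 31)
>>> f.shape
(3, 31)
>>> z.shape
(31, 31)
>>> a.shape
(3, 31)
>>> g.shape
(31, 11)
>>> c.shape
(31, 3)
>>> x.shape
(11, 31)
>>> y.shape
(31, 31)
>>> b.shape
(3, 11)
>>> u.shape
(11, 31)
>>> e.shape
(3, 3)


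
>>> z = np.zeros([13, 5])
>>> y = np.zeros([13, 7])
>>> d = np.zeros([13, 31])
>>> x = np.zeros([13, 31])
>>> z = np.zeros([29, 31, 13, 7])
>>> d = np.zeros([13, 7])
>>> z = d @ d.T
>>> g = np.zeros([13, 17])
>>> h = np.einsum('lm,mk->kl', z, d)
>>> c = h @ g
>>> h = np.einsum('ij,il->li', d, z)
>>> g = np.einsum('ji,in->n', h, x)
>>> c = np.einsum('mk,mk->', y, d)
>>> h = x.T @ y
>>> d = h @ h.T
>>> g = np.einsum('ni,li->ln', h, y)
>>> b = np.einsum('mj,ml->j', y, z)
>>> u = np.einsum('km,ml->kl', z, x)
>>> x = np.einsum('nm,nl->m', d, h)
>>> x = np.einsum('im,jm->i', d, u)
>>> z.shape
(13, 13)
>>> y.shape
(13, 7)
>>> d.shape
(31, 31)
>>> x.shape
(31,)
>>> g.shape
(13, 31)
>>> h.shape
(31, 7)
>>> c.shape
()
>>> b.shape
(7,)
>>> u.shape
(13, 31)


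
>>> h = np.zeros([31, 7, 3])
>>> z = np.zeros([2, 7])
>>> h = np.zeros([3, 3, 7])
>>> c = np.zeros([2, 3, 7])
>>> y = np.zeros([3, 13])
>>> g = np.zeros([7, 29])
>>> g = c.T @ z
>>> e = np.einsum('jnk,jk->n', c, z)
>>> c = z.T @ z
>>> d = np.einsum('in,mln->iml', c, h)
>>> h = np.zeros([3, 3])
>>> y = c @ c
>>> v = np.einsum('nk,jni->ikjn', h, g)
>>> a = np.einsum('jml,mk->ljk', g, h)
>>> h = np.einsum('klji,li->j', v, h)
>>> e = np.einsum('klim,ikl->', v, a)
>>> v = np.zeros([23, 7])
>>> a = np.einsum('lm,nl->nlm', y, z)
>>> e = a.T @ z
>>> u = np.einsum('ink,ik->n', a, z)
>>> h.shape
(7,)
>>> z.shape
(2, 7)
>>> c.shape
(7, 7)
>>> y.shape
(7, 7)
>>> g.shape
(7, 3, 7)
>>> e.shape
(7, 7, 7)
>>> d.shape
(7, 3, 3)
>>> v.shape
(23, 7)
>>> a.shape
(2, 7, 7)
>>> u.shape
(7,)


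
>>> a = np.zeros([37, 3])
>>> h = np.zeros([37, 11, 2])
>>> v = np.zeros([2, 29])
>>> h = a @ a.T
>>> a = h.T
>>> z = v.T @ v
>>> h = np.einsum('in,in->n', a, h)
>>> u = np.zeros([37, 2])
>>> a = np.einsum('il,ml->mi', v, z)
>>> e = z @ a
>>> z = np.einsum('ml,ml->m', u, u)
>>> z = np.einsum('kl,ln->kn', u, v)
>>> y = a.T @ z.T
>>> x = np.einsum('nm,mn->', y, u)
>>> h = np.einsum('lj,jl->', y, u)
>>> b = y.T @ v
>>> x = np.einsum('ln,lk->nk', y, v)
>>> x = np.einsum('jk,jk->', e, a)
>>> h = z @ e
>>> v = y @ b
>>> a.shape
(29, 2)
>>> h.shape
(37, 2)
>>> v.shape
(2, 29)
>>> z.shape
(37, 29)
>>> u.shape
(37, 2)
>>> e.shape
(29, 2)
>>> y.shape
(2, 37)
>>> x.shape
()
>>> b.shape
(37, 29)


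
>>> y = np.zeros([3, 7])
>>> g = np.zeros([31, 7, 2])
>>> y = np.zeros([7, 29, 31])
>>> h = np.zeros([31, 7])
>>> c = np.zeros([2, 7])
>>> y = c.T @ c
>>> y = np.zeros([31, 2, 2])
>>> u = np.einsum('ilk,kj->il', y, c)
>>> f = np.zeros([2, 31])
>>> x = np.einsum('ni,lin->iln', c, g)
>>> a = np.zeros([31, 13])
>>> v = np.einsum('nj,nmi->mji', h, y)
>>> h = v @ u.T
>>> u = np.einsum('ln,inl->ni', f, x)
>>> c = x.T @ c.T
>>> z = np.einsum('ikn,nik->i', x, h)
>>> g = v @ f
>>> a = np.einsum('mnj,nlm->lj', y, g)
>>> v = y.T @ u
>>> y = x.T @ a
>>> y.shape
(2, 31, 2)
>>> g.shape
(2, 7, 31)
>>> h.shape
(2, 7, 31)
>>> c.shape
(2, 31, 2)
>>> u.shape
(31, 7)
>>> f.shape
(2, 31)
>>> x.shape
(7, 31, 2)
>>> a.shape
(7, 2)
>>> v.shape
(2, 2, 7)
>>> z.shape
(7,)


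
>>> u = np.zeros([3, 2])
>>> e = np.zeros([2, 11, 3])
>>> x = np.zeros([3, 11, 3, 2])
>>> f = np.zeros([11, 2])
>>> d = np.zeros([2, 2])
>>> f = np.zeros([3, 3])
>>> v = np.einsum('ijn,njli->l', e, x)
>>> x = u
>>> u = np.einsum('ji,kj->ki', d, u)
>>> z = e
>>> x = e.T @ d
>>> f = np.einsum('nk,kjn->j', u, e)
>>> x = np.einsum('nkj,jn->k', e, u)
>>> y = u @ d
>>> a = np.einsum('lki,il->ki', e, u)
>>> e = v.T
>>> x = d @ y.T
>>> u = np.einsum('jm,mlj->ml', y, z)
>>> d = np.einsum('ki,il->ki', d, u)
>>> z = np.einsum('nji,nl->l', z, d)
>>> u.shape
(2, 11)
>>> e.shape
(3,)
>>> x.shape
(2, 3)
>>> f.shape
(11,)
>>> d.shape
(2, 2)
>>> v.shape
(3,)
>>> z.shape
(2,)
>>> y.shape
(3, 2)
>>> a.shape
(11, 3)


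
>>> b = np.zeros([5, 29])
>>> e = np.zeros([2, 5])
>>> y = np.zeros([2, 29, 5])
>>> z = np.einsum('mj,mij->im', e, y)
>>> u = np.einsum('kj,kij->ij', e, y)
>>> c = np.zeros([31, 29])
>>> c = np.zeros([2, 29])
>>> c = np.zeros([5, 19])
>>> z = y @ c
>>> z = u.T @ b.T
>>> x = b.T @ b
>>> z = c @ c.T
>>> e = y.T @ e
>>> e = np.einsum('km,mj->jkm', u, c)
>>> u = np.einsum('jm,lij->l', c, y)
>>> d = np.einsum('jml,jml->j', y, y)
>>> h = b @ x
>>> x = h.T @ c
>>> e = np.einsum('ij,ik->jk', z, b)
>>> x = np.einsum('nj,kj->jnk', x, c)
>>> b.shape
(5, 29)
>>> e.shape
(5, 29)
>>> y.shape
(2, 29, 5)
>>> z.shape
(5, 5)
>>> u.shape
(2,)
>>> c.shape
(5, 19)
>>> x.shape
(19, 29, 5)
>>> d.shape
(2,)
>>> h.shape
(5, 29)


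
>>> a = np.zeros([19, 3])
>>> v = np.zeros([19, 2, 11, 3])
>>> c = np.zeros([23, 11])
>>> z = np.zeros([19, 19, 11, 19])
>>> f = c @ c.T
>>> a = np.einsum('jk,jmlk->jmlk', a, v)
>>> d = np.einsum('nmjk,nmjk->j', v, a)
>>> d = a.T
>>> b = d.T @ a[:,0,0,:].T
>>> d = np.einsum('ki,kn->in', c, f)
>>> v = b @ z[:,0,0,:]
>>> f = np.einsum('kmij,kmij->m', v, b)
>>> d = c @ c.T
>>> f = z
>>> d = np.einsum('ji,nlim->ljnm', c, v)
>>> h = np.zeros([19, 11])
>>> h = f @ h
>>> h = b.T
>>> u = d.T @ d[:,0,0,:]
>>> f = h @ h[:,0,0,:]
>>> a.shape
(19, 2, 11, 3)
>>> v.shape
(19, 2, 11, 19)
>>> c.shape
(23, 11)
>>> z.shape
(19, 19, 11, 19)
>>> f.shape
(19, 11, 2, 19)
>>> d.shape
(2, 23, 19, 19)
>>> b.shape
(19, 2, 11, 19)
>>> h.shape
(19, 11, 2, 19)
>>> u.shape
(19, 19, 23, 19)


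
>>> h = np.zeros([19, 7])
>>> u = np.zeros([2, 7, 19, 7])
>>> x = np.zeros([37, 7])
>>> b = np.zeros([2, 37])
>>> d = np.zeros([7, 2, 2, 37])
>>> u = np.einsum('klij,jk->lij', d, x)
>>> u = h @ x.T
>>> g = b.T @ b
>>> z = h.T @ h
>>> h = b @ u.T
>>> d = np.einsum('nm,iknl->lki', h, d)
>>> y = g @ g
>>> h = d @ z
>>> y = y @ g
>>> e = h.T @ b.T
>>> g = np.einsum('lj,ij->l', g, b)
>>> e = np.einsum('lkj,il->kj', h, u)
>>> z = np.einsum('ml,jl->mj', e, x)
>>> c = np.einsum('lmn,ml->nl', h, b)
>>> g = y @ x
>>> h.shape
(37, 2, 7)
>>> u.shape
(19, 37)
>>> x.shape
(37, 7)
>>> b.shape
(2, 37)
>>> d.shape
(37, 2, 7)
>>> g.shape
(37, 7)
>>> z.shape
(2, 37)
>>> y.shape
(37, 37)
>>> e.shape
(2, 7)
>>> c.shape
(7, 37)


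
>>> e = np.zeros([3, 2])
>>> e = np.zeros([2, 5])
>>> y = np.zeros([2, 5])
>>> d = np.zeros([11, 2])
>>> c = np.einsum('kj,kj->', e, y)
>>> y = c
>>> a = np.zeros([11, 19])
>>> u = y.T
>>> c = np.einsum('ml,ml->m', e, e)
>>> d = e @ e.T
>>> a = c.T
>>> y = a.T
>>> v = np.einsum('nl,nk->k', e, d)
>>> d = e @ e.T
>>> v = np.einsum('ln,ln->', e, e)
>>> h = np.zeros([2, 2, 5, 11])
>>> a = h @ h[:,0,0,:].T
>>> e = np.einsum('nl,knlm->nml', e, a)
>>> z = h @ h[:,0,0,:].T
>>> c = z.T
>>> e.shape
(2, 2, 5)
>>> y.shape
(2,)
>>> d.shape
(2, 2)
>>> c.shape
(2, 5, 2, 2)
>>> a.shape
(2, 2, 5, 2)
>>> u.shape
()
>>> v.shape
()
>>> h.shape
(2, 2, 5, 11)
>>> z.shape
(2, 2, 5, 2)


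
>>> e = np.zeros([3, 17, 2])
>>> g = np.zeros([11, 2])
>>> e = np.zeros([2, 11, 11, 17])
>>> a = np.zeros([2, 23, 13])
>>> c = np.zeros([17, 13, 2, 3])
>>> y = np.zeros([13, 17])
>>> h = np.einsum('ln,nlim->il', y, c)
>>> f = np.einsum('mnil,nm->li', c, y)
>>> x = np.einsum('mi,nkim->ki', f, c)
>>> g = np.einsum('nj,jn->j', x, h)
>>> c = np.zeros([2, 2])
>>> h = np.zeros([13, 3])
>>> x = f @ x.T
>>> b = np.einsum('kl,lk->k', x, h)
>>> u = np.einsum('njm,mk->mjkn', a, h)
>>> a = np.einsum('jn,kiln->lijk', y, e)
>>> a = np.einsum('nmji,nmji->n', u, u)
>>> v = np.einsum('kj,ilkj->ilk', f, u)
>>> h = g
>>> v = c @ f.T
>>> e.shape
(2, 11, 11, 17)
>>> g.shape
(2,)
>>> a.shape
(13,)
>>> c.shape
(2, 2)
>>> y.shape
(13, 17)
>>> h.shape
(2,)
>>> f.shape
(3, 2)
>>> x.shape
(3, 13)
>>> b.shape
(3,)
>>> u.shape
(13, 23, 3, 2)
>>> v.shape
(2, 3)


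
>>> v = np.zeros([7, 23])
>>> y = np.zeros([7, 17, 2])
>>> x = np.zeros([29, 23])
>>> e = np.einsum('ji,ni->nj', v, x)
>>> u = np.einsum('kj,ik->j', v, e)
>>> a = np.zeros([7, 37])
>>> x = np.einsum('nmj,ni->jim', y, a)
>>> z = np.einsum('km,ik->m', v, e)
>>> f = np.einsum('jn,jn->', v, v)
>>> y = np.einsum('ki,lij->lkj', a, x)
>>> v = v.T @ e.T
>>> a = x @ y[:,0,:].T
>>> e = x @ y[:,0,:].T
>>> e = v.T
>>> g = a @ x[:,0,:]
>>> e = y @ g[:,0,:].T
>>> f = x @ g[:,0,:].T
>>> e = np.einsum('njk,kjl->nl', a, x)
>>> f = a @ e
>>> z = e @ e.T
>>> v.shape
(23, 29)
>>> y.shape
(2, 7, 17)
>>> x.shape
(2, 37, 17)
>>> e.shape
(2, 17)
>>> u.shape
(23,)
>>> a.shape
(2, 37, 2)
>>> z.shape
(2, 2)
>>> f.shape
(2, 37, 17)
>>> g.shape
(2, 37, 17)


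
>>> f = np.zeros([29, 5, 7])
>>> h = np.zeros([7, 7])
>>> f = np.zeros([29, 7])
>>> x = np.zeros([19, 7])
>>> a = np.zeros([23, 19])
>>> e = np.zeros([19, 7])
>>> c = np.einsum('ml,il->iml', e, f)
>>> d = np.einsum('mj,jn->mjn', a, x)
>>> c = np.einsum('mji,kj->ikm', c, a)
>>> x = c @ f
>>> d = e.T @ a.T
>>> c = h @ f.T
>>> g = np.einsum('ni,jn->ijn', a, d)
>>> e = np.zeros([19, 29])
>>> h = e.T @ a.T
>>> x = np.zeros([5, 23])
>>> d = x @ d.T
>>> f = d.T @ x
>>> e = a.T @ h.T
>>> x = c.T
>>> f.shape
(7, 23)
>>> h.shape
(29, 23)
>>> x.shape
(29, 7)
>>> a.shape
(23, 19)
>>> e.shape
(19, 29)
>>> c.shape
(7, 29)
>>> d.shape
(5, 7)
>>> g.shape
(19, 7, 23)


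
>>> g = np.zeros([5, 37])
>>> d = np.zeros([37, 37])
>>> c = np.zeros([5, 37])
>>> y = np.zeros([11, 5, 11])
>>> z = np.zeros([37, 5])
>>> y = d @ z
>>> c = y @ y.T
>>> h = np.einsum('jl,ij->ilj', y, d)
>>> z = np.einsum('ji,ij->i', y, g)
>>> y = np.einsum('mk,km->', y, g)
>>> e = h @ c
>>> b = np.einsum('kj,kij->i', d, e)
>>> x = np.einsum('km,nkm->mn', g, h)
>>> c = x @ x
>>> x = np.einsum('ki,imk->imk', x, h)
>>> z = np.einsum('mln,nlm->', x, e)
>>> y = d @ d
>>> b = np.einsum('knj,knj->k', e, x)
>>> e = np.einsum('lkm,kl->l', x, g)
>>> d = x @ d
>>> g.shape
(5, 37)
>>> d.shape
(37, 5, 37)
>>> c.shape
(37, 37)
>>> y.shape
(37, 37)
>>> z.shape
()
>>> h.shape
(37, 5, 37)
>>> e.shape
(37,)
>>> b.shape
(37,)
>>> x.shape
(37, 5, 37)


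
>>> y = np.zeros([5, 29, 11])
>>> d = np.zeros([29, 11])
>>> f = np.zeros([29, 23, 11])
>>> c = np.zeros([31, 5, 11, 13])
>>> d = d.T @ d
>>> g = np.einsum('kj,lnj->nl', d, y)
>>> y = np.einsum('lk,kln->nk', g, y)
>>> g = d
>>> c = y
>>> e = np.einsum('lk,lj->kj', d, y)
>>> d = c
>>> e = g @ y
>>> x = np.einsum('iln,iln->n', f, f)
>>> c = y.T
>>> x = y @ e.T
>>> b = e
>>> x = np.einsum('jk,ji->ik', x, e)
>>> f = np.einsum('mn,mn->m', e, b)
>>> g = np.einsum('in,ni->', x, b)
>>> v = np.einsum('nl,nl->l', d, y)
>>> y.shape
(11, 5)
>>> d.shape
(11, 5)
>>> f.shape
(11,)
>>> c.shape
(5, 11)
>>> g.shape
()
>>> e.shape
(11, 5)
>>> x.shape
(5, 11)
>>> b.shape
(11, 5)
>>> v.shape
(5,)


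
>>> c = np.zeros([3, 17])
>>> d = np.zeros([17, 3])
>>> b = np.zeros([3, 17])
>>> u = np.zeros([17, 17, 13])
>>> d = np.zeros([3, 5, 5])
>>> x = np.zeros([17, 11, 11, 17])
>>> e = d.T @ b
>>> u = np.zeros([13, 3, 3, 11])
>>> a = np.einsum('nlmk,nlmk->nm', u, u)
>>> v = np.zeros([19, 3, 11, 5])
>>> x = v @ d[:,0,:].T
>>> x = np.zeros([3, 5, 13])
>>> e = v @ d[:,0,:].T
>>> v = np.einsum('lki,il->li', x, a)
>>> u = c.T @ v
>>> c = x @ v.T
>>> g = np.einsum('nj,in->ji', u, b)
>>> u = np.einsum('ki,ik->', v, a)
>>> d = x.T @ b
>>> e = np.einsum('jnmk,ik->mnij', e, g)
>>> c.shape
(3, 5, 3)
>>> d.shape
(13, 5, 17)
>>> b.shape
(3, 17)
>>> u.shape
()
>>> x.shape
(3, 5, 13)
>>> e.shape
(11, 3, 13, 19)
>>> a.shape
(13, 3)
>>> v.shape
(3, 13)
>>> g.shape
(13, 3)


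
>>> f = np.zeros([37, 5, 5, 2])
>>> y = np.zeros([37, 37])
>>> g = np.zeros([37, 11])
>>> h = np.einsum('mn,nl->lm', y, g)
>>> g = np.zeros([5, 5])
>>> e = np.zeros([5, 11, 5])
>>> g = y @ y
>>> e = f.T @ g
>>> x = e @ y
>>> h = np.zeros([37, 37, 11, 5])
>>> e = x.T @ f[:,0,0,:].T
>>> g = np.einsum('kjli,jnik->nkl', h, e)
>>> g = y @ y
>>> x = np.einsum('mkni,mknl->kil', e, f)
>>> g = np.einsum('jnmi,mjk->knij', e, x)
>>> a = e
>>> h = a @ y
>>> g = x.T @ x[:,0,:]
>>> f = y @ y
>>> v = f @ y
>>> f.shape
(37, 37)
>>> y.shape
(37, 37)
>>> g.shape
(2, 37, 2)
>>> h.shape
(37, 5, 5, 37)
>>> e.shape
(37, 5, 5, 37)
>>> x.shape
(5, 37, 2)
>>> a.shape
(37, 5, 5, 37)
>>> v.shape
(37, 37)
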